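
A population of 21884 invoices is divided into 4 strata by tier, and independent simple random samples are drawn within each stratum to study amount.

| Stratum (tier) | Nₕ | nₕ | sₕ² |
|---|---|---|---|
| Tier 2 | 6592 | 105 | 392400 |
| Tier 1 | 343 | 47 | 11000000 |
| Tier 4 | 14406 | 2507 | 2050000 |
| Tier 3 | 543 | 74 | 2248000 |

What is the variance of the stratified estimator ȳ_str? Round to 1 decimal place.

Var(ȳ_str) = Σₕ Wₕ²(1 − fₕ)sₕ²/nₕ with Wₕ = Nₕ/N, N = 21884.
Tier 2: Wₕ = 0.30122464; term = 0.30122464²·(1 − 0.01592840)·392400/105 = 333.69322.
Tier 1: Wₕ = 0.01567355; term = 0.01567355²·(1 − 0.13702624)·11000000/47 = 49.616628.
Tier 4: Wₕ = 0.65828916; term = 0.65828916²·(1 − 0.17402471)·2050000/2507 = 292.68468.
Tier 3: Wₕ = 0.02481265; term = 0.02481265²·(1 − 0.13627993)·2248000/74 = 16.15414.
Sum = 692.14867.

692.1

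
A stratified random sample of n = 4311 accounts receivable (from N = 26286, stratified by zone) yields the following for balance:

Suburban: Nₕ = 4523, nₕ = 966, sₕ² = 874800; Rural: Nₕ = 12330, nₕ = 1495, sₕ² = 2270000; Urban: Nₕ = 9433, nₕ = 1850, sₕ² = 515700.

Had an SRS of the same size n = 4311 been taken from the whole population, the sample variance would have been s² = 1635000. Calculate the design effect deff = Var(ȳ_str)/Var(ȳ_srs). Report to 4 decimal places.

1.0835

Var(ȳ_str) = Σ Wₕ²(1−fₕ)sₕ²/nₕ with Wₕ = Nₕ/26286:
  Suburban: (4523/26286)²·(1−966/4523)·874800/966 = 21.085946
  Rural: (12330/26286)²·(1−1495/12330)·2270000/1495 = 293.5808
  Urban: (9433/26286)²·(1−1850/9433)·515700/1850 = 28.85807
  → Var(ȳ_str) = 343.52482.
Var(ȳ_srs) = (1 − 4311/26286)·1635000/4311 = 317.06194.
deff = 343.52482 / 317.06194 = 1.0835.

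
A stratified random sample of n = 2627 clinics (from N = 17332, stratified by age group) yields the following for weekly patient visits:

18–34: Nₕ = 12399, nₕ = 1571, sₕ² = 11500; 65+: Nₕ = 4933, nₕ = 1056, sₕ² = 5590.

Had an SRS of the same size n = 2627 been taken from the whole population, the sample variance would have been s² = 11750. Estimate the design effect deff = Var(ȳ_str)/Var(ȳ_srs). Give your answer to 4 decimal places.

0.9509

Var(ȳ_str) = Σ Wₕ²(1−fₕ)sₕ²/nₕ with Wₕ = Nₕ/17332:
  18–34: (12399/17332)²·(1−1571/12399)·11500/1571 = 3.2715925
  65+: (4933/17332)²·(1−1056/4933)·5590/1056 = 0.33702137
  → Var(ȳ_str) = 3.6086139.
Var(ȳ_srs) = (1 − 2627/17332)·11750/2627 = 3.7948459.
deff = 3.6086139 / 3.7948459 = 0.9509.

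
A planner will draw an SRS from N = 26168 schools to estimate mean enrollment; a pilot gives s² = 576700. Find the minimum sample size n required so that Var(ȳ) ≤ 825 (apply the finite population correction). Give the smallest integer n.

681

Without fpc, n₀ = s²/D = 576700/825 = 699.0303.
With fpc, (1 − n/N)·s²/n ≤ D requires n ≥ n₀/(1 + n₀/N) = 699.0303/(1 + 699.0303/26168) = 680.8428.
Rounding up, n = 681.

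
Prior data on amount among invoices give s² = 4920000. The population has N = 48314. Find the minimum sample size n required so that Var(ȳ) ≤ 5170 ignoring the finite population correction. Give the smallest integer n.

Without fpc, n₀ = s²/D = 4920000/5170 = 951.6441.
Rounding up, n = 952.

952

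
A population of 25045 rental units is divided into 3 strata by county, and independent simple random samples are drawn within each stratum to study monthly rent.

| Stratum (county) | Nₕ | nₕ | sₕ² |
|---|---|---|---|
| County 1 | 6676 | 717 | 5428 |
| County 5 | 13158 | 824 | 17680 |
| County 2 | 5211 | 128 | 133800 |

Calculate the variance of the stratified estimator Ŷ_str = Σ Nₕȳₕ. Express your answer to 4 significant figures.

3.147 × 10^10

Var(Ŷ_str) = Σₕ Nₕ²(1 − fₕ)sₕ²/nₕ.
County 1: 6676²·(1 − 717/6676)·5428/717 = 3.0116909 × 10^8.
County 5: 13158²·(1 − 824/13158)·17680/824 = 3.4821612 × 10^9.
County 2: 5211²·(1 − 128/5211)·133800/128 = 2.7687728 × 10^10.
Sum = 3.1471058 × 10^10.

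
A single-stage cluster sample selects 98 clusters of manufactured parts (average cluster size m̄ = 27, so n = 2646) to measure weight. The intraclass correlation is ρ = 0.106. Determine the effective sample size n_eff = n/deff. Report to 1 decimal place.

deff = 1 + (27 − 1)·0.106 = 1 + 2.756 = 3.756.
n_eff = 2646 / 3.756 = 704.5.

704.5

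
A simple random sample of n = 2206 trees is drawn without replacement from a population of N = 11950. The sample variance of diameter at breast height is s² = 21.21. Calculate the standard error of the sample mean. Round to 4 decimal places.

0.0885

Under SRS without replacement, Var(ȳ) = (1 − f)·s²/n with f = n/N = 2206/11950 = 0.18460251.
Var(ȳ) = (1 − 0.18460251)·21.21/2206 = 0.81539749·0.0096146872 = 0.0078397918.
SE(ȳ) = √(0.0078397918) = 0.0885.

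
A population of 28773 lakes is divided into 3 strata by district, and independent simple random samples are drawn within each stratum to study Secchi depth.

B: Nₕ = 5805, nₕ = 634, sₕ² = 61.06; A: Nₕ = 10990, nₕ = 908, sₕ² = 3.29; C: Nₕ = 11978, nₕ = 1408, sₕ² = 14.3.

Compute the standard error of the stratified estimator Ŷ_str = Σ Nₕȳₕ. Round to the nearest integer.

2140

Var(Ŷ_str) = Σₕ Nₕ²(1 − fₕ)sₕ²/nₕ.
B: 5805²·(1 − 634/5805)·61.06/634 = 2.8909748 × 10^6.
A: 10990²·(1 − 908/10990)·3.29/908 = 401471.24.
C: 11978²·(1 − 1408/11978)·14.3/1408 = 1.285857 × 10^6.
Sum = 4.578303 × 10^6.
SE = √(4.578303 × 10^6) = 2140.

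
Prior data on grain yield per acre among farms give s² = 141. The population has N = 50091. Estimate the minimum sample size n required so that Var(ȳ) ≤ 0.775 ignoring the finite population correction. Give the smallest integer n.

Without fpc, n₀ = s²/D = 141/0.775 = 181.9355.
Rounding up, n = 182.

182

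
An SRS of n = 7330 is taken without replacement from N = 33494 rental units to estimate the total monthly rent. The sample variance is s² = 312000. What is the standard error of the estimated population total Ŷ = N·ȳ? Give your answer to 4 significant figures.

193100

Var(Ŷ) = N²·Var(ȳ) = N²·(1 − n/N)·s²/n.
f = 7330/33494 = 0.21884517; Var(ȳ) = 0.78115483·312000/7330 = 33.249701.
Var(Ŷ) = 33494² · 33.249701 = 3.7301112 × 10^10.
SE(Ŷ) = √(3.7301112 × 10^10) = 193100.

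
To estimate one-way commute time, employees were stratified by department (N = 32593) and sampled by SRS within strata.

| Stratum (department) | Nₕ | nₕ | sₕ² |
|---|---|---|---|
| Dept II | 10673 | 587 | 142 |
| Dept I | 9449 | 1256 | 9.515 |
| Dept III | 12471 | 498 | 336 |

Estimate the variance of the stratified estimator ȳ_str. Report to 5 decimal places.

0.11990

Var(ȳ_str) = Σₕ Wₕ²(1 − fₕ)sₕ²/nₕ with Wₕ = Nₕ/N, N = 32593.
Dept II: Wₕ = 0.32746295; term = 0.32746295²·(1 − 0.05499859)·142/587 = 0.024513597.
Dept I: Wₕ = 0.28990888; term = 0.28990888²·(1 − 0.13292412)·9.515/1256 = 5.5207653 × 10^-4.
Dept III: Wₕ = 0.38262817; term = 0.38262817²·(1 − 0.03993264)·336/498 = 0.094834318.
Sum = 0.11989999.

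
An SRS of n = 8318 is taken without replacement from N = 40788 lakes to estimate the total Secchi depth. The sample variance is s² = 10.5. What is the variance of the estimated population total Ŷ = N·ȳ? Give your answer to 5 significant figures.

1.6718 × 10^6

Var(Ŷ) = N²·Var(ȳ) = N²·(1 − n/N)·s²/n.
f = 8318/40788 = 0.20393253; Var(ȳ) = 0.79606747·10.5/8318 = 0.001004894.
Var(Ŷ) = 40788² · 0.001004894 = 1.6718029 × 10^6.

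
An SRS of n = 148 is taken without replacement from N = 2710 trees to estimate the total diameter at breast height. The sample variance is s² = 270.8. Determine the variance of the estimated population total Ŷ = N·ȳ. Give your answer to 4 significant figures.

1.270 × 10^7

Var(Ŷ) = N²·Var(ȳ) = N²·(1 − n/N)·s²/n.
f = 148/2710 = 0.05461255; Var(ȳ) = 0.94538745·270.8/148 = 1.7298035.
Var(Ŷ) = 2710² · 1.7298035 = 1.270385 × 10^7.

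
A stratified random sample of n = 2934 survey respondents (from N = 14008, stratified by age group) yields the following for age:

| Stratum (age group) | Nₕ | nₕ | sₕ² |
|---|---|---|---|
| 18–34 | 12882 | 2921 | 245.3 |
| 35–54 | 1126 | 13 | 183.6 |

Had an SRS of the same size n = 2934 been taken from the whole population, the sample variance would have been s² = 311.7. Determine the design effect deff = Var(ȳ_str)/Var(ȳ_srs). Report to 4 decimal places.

Var(ȳ_str) = Σ Wₕ²(1−fₕ)sₕ²/nₕ with Wₕ = Nₕ/14008:
  18–34: (12882/14008)²·(1−2921/12882)·245.3/2921 = 0.054916134
  35–54: (1126/14008)²·(1−13/1126)·183.6/13 = 0.090200847
  → Var(ȳ_str) = 0.14511698.
Var(ȳ_srs) = (1 − 2934/14008)·311.7/2934 = 0.083985648.
deff = 0.14511698 / 0.083985648 = 1.7279.

1.7279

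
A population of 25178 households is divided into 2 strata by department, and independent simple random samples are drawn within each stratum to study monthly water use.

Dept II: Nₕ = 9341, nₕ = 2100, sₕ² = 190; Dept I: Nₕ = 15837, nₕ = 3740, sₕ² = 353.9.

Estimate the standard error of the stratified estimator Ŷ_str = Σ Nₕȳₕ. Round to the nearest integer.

4924

Var(Ŷ_str) = Σₕ Nₕ²(1 − fₕ)sₕ²/nₕ.
Dept II: 9341²·(1 − 2100/9341)·190/2100 = 6.1196449 × 10^6.
Dept I: 15837²·(1 − 3740/15837)·353.9/3740 = 1.8128403 × 10^7.
Sum = 2.4248048 × 10^7.
SE = √(2.4248048 × 10^7) = 4924.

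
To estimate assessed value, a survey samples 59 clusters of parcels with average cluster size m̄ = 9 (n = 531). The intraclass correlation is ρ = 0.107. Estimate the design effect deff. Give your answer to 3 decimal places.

deff = 1 + (9 − 1)·0.107 = 1 + 0.856 = 1.856.

1.856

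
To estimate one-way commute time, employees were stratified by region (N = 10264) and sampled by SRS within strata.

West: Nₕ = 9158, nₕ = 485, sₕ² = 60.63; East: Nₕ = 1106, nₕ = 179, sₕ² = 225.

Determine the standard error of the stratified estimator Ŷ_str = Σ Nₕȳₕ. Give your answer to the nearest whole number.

3349

Var(Ŷ_str) = Σₕ Nₕ²(1 − fₕ)sₕ²/nₕ.
West: 9158²·(1 − 485/9158)·60.63/485 = 9.9292356 × 10^6.
East: 1106²·(1 − 179/1106)·225/179 = 1.2887372 × 10^6.
Sum = 1.1217973 × 10^7.
SE = √(1.1217973 × 10^7) = 3349.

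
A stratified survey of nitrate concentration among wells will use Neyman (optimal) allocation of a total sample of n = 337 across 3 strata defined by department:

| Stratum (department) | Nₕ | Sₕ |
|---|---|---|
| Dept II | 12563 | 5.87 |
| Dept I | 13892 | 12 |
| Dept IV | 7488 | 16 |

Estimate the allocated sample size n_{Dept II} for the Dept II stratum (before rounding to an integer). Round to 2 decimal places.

Neyman allocation: nₕ = n·NₕSₕ / Σⱼ NⱼSⱼ.
Σ NⱼSⱼ = 12563·5.87 + 13892·12 + 7488·16 = 360256.81.
n_{Dept II} = 337·12563·5.87 / 360256.81 = 68.98.

68.98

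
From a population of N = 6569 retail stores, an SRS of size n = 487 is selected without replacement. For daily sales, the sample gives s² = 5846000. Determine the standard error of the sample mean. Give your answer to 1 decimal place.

105.4

Under SRS without replacement, Var(ȳ) = (1 − f)·s²/n with f = n/N = 487/6569 = 0.07413609.
Var(ȳ) = (1 − 0.07413609)·5846000/487 = 0.92586391·12004.107 = 11114.169.
SE(ȳ) = √(11114.169) = 105.4.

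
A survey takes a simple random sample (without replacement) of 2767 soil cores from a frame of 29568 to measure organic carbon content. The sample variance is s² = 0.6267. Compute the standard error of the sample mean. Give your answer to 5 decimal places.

Under SRS without replacement, Var(ȳ) = (1 − f)·s²/n with f = n/N = 2767/29568 = 0.09358090.
Var(ȳ) = (1 − 0.09358090)·0.6267/2767 = 0.90641910·2.2649078 × 10^-4 = 2.0529557 × 10^-4.
SE(ȳ) = √(2.0529557 × 10^-4) = 0.01433.

0.01433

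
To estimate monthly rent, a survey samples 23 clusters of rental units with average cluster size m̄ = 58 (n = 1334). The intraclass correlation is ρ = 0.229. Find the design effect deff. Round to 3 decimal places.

deff = 1 + (58 − 1)·0.229 = 1 + 13.053 = 14.053.

14.053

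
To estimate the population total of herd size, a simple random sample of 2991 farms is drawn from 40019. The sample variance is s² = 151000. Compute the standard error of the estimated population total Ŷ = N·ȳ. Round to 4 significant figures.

273500

Var(Ŷ) = N²·Var(ȳ) = N²·(1 − n/N)·s²/n.
f = 2991/40019 = 0.07473950; Var(ȳ) = 0.92526050·151000/2991 = 46.71158.
Var(Ŷ) = 40019² · 46.71158 = 7.4809546 × 10^10.
SE(Ŷ) = √(7.4809546 × 10^10) = 273500.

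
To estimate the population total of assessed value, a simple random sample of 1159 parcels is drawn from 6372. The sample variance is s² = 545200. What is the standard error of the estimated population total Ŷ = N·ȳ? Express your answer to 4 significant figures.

Var(Ŷ) = N²·Var(ȳ) = N²·(1 − n/N)·s²/n.
f = 1159/6372 = 0.18188952; Var(ȳ) = 0.81811048·545200/1159 = 384.84369.
Var(Ŷ) = 6372² · 384.84369 = 1.5625571 × 10^10.
SE(Ŷ) = √(1.5625571 × 10^10) = 125000.

125000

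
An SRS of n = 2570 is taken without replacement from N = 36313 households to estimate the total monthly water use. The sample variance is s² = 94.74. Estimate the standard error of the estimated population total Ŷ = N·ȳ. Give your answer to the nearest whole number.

Var(Ŷ) = N²·Var(ȳ) = N²·(1 − n/N)·s²/n.
f = 2570/36313 = 0.07077355; Var(ȳ) = 0.92922645·94.74/2570 = 0.03425483.
Var(Ŷ) = 36313² · 0.03425483 = 4.5169582 × 10^7.
SE(Ŷ) = √(4.5169582 × 10^7) = 6721.

6721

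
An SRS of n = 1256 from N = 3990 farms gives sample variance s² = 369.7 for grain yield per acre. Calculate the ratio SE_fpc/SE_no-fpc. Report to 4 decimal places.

0.8278

f = n/N = 1256/3990 = 0.31478697.
SE_no-fpc = √(s²/n) = 0.54253768; SE_fpc = √((1−f)s²/n) = 0.44909965.
Ratio = √(1−f) = 0.82777596.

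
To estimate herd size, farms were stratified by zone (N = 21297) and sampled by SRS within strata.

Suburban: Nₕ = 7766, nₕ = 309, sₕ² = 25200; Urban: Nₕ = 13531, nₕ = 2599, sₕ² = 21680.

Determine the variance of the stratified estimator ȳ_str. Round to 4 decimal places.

Var(ȳ_str) = Σₕ Wₕ²(1 − fₕ)sₕ²/nₕ with Wₕ = Nₕ/N, N = 21297.
Suburban: Wₕ = 0.36465230; term = 0.36465230²·(1 − 0.03978882)·25200/309 = 10.412781.
Urban: Wₕ = 0.63534770; term = 0.63534770²·(1 − 0.19207745)·21680/2599 = 2.7204807.
Sum = 13.133262.

13.1333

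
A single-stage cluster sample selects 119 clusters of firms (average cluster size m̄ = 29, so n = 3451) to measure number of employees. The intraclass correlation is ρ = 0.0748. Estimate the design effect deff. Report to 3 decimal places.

deff = 1 + (29 − 1)·0.0748 = 1 + 2.0944 = 3.0944.

3.094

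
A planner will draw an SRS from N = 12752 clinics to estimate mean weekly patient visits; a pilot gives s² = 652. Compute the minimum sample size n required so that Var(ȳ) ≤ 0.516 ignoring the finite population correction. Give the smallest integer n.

Without fpc, n₀ = s²/D = 652/0.516 = 1263.5659.
Rounding up, n = 1264.

1264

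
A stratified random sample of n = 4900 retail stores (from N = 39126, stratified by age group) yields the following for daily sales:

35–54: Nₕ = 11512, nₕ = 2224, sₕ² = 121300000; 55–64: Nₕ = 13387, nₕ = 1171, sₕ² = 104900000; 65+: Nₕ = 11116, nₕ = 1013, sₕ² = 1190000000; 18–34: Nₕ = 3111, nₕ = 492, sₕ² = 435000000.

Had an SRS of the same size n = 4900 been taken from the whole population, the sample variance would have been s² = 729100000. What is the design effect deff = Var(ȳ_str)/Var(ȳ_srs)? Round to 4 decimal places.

0.8010

Var(ȳ_str) = Σ Wₕ²(1−fₕ)sₕ²/nₕ with Wₕ = Nₕ/39126:
  35–54: (11512/39126)²·(1−2224/11512)·121300000/2224 = 3809.5011
  55–64: (13387/39126)²·(1−1171/13387)·104900000/1171 = 9569.7365
  65+: (11116/39126)²·(1−1013/11116)·1190000000/1013 = 86179.805
  18–34: (3111/39126)²·(1−492/3111)·435000000/492 = 4705.749
  → Var(ȳ_str) = 104264.79.
Var(ȳ_srs) = (1 − 4900/39126)·729100000/4900 = 130161.25.
deff = 104264.79 / 130161.25 = 0.8010.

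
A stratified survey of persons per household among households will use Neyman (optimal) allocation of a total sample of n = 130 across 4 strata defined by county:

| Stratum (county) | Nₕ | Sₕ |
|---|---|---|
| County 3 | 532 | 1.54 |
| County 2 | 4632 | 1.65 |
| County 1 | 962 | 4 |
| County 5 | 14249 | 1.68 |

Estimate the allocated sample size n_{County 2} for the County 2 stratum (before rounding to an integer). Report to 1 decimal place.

27.4

Neyman allocation: nₕ = n·NₕSₕ / Σⱼ NⱼSⱼ.
Σ NⱼSⱼ = 532·1.54 + 4632·1.65 + 962·4 + 14249·1.68 = 36248.4.
n_{County 2} = 130·4632·1.65 / 36248.4 = 27.4.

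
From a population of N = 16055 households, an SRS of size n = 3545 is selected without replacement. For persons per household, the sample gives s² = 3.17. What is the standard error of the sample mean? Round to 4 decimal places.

Under SRS without replacement, Var(ȳ) = (1 − f)·s²/n with f = n/N = 3545/16055 = 0.22080349.
Var(ȳ) = (1 − 0.22080349)·3.17/3545 = 0.77919651·8.9421721 × 10^-4 = 6.9677093 × 10^-4.
SE(ȳ) = √(6.9677093 × 10^-4) = 0.0264.

0.0264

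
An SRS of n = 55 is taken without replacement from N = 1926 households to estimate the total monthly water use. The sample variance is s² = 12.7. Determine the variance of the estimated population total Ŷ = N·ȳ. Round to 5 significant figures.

832090

Var(Ŷ) = N²·Var(ȳ) = N²·(1 − n/N)·s²/n.
f = 55/1926 = 0.02855659; Var(ȳ) = 0.97144341·12.7/55 = 0.22431511.
Var(Ŷ) = 1926² · 0.22431511 = 832091.52.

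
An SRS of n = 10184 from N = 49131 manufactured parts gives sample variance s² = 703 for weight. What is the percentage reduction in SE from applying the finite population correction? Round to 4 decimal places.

f = n/N = 10184/49131 = 0.20728257.
SE_no-fpc = √(s²/n) = 0.26273532; SE_fpc = √((1−f)s²/n) = 0.23392556.
Ratio = √(1−f) = 0.89034680. Reduction = 100·(1 − 0.89034680) = 10.9653%.

10.9653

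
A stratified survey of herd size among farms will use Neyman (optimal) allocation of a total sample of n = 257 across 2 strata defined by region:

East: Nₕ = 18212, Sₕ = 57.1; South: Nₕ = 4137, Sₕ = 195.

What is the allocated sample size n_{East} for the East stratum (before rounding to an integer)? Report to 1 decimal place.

144.7

Neyman allocation: nₕ = n·NₕSₕ / Σⱼ NⱼSⱼ.
Σ NⱼSⱼ = 18212·57.1 + 4137·195 = 1.8466202 × 10^6.
n_{East} = 257·18212·57.1 / (1.8466202 × 10^6) = 144.7.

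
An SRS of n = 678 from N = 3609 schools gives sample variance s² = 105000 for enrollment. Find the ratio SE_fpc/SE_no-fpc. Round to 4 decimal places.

f = n/N = 678/3609 = 0.18786367.
SE_no-fpc = √(s²/n) = 12.444567; SE_fpc = √((1−f)s²/n) = 11.214871.
Ratio = √(1−f) = 0.90118607.

0.9012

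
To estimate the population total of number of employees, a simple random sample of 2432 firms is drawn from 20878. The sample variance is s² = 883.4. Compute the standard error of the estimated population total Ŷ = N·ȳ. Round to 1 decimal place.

11827.5

Var(Ŷ) = N²·Var(ȳ) = N²·(1 − n/N)·s²/n.
f = 2432/20878 = 0.11648625; Var(ȳ) = 0.88351375·883.4/2432 = 0.32092765.
Var(Ŷ) = 20878² · 0.32092765 = 1.3988944 × 10^8.
SE(Ŷ) = √(1.3988944 × 10^8) = 11827.5.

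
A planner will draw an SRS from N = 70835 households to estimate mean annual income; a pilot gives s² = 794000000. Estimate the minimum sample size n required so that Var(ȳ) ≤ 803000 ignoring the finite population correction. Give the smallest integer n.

989

Without fpc, n₀ = s²/D = 794000000/803000 = 988.7920.
Rounding up, n = 989.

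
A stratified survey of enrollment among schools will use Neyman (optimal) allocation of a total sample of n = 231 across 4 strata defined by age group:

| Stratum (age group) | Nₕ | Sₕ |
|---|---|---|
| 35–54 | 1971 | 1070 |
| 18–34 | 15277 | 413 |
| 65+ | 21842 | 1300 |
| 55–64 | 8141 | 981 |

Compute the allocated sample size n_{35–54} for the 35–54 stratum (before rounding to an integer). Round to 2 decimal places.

10.87

Neyman allocation: nₕ = n·NₕSₕ / Σⱼ NⱼSⱼ.
Σ NⱼSⱼ = 1971·1070 + 15277·413 + 21842·1300 + 8141·981 = 4.4799292 × 10^7.
n_{35–54} = 231·1971·1070 / (4.4799292 × 10^7) = 10.87.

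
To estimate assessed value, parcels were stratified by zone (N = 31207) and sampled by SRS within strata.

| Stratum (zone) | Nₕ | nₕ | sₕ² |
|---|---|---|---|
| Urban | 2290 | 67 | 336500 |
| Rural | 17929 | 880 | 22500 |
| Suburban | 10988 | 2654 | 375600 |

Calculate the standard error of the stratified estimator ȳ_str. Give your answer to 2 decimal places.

Var(ȳ_str) = Σₕ Wₕ²(1 − fₕ)sₕ²/nₕ with Wₕ = Nₕ/N, N = 31207.
Urban: Wₕ = 0.07338097; term = 0.07338097²·(1 − 0.02925764)·336500/67 = 26.253135.
Rural: Wₕ = 0.57451854; term = 0.57451854²·(1 − 0.04908249)·22500/880 = 8.0251061.
Suburban: Wₕ = 0.35210049; term = 0.35210049²·(1 − 0.24153622)·375600/2654 = 13.307386.
Sum = 47.585627.
SE = √(47.585627) = 6.90.

6.90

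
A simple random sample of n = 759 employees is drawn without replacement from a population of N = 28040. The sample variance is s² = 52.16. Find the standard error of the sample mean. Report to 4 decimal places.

0.2586

Under SRS without replacement, Var(ȳ) = (1 − f)·s²/n with f = n/N = 759/28040 = 0.02706847.
Var(ȳ) = (1 − 0.02706847)·52.16/759 = 0.97293153·0.068722003 = 0.066861803.
SE(ȳ) = √(0.066861803) = 0.2586.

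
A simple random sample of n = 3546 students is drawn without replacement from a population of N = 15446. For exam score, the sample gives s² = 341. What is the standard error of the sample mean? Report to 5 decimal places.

0.27219

Under SRS without replacement, Var(ȳ) = (1 − f)·s²/n with f = n/N = 3546/15446 = 0.22957400.
Var(ȳ) = (1 − 0.22957400)·341/3546 = 0.77042600·0.096164693 = 0.074087779.
SE(ȳ) = √(0.074087779) = 0.27219.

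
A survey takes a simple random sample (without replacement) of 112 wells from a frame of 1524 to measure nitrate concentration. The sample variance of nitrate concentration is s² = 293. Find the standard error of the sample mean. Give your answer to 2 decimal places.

1.56

Under SRS without replacement, Var(ȳ) = (1 − f)·s²/n with f = n/N = 112/1524 = 0.07349081.
Var(ȳ) = (1 − 0.07349081)·293/112 = 0.92650919·2.6160714 = 2.4238142.
SE(ȳ) = √(2.4238142) = 1.56.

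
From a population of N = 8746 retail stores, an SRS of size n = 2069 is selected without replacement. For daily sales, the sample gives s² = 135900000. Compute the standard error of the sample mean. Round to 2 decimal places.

Under SRS without replacement, Var(ȳ) = (1 − f)·s²/n with f = n/N = 2069/8746 = 0.23656529.
Var(ȳ) = (1 − 0.23656529)·135900000/2069 = 0.76343471·65683.905 = 50145.373.
SE(ȳ) = √(50145.373) = 223.93.

223.93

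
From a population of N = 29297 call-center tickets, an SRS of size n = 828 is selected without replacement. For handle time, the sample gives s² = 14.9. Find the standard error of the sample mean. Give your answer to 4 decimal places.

Under SRS without replacement, Var(ȳ) = (1 − f)·s²/n with f = n/N = 828/29297 = 0.02826228.
Var(ȳ) = (1 − 0.02826228)·14.9/828 = 0.97173772·0.017995169 = 0.017486585.
SE(ȳ) = √(0.017486585) = 0.1322.

0.1322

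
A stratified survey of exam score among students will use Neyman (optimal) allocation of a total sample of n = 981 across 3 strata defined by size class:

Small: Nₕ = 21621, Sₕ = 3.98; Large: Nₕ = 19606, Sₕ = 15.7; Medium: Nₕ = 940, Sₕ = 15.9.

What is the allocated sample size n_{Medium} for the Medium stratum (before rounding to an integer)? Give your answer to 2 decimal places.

35.86

Neyman allocation: nₕ = n·NₕSₕ / Σⱼ NⱼSⱼ.
Σ NⱼSⱼ = 21621·3.98 + 19606·15.7 + 940·15.9 = 408811.78.
n_{Medium} = 981·940·15.9 / 408811.78 = 35.86.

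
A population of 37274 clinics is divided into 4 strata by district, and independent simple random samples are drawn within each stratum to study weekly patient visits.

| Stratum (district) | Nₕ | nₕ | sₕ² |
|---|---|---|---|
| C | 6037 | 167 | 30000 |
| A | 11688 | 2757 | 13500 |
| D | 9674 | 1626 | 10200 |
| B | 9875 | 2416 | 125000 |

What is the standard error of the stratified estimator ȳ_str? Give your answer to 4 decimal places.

2.8363

Var(ȳ_str) = Σₕ Wₕ²(1 − fₕ)sₕ²/nₕ with Wₕ = Nₕ/N, N = 37274.
C: Wₕ = 0.16196276; term = 0.16196276²·(1 − 0.02766275)·30000/167 = 4.5819681.
A: Wₕ = 0.31356978; term = 0.31356978²·(1 − 0.23588296)·13500/2757 = 0.36789619.
D: Wₕ = 0.25953748; term = 0.25953748²·(1 − 0.16807939)·10200/1626 = 0.35152942.
B: Wₕ = 0.26492998; term = 0.26492998²·(1 − 0.24465823)·125000/2416 = 2.7429557.
Sum = 8.0443494.
SE = √(8.0443494) = 2.8363.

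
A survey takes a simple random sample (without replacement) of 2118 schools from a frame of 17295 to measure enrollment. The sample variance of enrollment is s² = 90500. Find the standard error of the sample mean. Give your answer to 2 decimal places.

6.12

Under SRS without replacement, Var(ȳ) = (1 − f)·s²/n with f = n/N = 2118/17295 = 0.12246314.
Var(ȳ) = (1 − 0.12246314)·90500/2118 = 0.87753686·42.72899 = 37.496263.
SE(ȳ) = √(37.496263) = 6.12.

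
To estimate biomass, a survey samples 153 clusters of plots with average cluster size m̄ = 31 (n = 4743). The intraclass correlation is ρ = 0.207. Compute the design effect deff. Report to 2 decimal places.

7.21

deff = 1 + (31 − 1)·0.207 = 1 + 6.21 = 7.21.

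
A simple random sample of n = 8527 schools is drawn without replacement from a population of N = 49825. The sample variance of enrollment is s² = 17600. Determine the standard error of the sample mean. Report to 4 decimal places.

1.3080

Under SRS without replacement, Var(ȳ) = (1 − f)·s²/n with f = n/N = 8527/49825 = 0.17113899.
Var(ȳ) = (1 − 0.17113899)·17600/8527 = 0.82886101·2.0640319 = 1.7107956.
SE(ȳ) = √(1.7107956) = 1.3080.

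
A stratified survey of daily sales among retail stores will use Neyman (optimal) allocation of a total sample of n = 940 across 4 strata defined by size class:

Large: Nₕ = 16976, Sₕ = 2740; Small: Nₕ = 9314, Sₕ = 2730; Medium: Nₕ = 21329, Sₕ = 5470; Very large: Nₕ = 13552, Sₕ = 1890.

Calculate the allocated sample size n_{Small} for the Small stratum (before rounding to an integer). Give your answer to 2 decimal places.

111.57

Neyman allocation: nₕ = n·NₕSₕ / Σⱼ NⱼSⱼ.
Σ NⱼSⱼ = 16976·2740 + 9314·2730 + 21329·5470 + 13552·1890 = 2.1422437 × 10^8.
n_{Small} = 940·9314·2730 / (2.1422437 × 10^8) = 111.57.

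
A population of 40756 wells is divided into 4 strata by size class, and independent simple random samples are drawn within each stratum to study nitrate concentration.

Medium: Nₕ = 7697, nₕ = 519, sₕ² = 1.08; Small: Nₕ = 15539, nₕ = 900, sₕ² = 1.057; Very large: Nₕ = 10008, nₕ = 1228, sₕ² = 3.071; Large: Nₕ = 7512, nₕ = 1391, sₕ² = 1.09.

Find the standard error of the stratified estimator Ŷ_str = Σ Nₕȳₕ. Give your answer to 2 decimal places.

798.69

Var(Ŷ_str) = Σₕ Nₕ²(1 − fₕ)sₕ²/nₕ.
Medium: 7697²·(1 − 519/7697)·1.08/519 = 114969.15.
Small: 15539²·(1 − 900/15539)·1.057/900 = 267157.24.
Very large: 10008²·(1 − 1228/10008)·3.071/1228 = 219747.16.
Large: 7512²·(1 − 1391/7512)·1.09/1391 = 36031.084.
Sum = 637904.63.
SE = √(637904.63) = 798.69.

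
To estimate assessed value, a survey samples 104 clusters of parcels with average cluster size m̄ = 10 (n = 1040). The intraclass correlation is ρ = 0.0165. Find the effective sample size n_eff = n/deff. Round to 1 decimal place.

905.5

deff = 1 + (10 − 1)·0.0165 = 1 + 0.1485 = 1.1485.
n_eff = 1040 / 1.1485 = 905.5.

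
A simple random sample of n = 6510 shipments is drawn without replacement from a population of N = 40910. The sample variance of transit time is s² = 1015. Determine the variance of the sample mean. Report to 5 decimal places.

Under SRS without replacement, Var(ȳ) = (1 − f)·s²/n with f = n/N = 6510/40910 = 0.15912980.
Var(ȳ) = (1 − 0.15912980)·1015/6510 = 0.84087020·0.15591398 = 0.13110342.

0.13110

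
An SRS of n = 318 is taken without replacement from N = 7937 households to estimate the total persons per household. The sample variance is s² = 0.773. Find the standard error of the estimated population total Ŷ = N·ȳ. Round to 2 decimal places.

383.40

Var(Ŷ) = N²·Var(ȳ) = N²·(1 − n/N)·s²/n.
f = 318/7937 = 0.04006552; Var(ȳ) = 0.95993448·0.773/318 = 0.0023334256.
Var(Ŷ) = 7937² · 0.0023334256 = 146996.41.
SE(Ŷ) = √(146996.41) = 383.40.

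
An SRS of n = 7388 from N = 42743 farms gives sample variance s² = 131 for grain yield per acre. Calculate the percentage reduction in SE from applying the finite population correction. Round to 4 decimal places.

9.0520

f = n/N = 7388/42743 = 0.17284702.
SE_no-fpc = √(s²/n) = 0.13315951; SE_fpc = √((1−f)s²/n) = 0.12110585.
Ratio = √(1−f) = 0.90947951. Reduction = 100·(1 − 0.90947951) = 9.0520%.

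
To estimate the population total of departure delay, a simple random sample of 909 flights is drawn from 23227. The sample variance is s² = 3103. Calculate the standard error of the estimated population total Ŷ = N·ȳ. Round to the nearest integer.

42066

Var(Ŷ) = N²·Var(ȳ) = N²·(1 − n/N)·s²/n.
f = 909/23227 = 0.03913549; Var(ȳ) = 0.96086451·3103/909 = 3.2800468.
Var(Ŷ) = 23227² · 3.2800468 = 1.769564 × 10^9.
SE(Ŷ) = √(1.769564 × 10^9) = 42066.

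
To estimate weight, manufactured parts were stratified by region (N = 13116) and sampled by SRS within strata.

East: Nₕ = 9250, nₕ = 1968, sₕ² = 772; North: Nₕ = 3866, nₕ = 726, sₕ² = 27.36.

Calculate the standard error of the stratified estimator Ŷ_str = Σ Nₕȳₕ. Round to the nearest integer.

5185

Var(Ŷ_str) = Σₕ Nₕ²(1 − fₕ)sₕ²/nₕ.
East: 9250²·(1 − 1968/9250)·772/1968 = 2.6423151 × 10^7.
North: 3866²·(1 − 726/3866)·27.36/726 = 457478.8.
Sum = 2.688063 × 10^7.
SE = √(2.688063 × 10^7) = 5185.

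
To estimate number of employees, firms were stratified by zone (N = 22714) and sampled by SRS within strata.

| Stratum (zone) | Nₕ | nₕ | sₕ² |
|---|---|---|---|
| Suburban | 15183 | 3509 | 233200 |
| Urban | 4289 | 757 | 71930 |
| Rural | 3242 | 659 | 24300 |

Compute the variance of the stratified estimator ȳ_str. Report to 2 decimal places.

26.22

Var(ȳ_str) = Σₕ Wₕ²(1 − fₕ)sₕ²/nₕ with Wₕ = Nₕ/N, N = 22714.
Suburban: Wₕ = 0.66844237; term = 0.66844237²·(1 − 0.23111375)·233200/3509 = 22.831541.
Urban: Wₕ = 0.18882627; term = 0.18882627²·(1 − 0.17649802)·71930/757 = 2.7899966.
Rural: Wₕ = 0.14273136; term = 0.14273136²·(1 − 0.20326959)·24300/659 = 0.59850948.
Sum = 26.220047.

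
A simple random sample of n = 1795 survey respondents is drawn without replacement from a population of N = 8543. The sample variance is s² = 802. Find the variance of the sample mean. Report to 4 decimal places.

0.3529

Under SRS without replacement, Var(ȳ) = (1 − f)·s²/n with f = n/N = 1795/8543 = 0.21011354.
Var(ȳ) = (1 − 0.21011354)·802/1795 = 0.78988646·0.44679666 = 0.35291863.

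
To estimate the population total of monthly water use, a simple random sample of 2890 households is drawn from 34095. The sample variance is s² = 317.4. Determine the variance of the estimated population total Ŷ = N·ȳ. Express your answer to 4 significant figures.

Var(Ŷ) = N²·Var(ȳ) = N²·(1 − n/N)·s²/n.
f = 2890/34095 = 0.08476316; Var(ȳ) = 0.91523684·317.4/2890 = 0.10051771.
Var(Ŷ) = 34095² · 0.10051771 = 1.1684872 × 10^8.

1.168 × 10^8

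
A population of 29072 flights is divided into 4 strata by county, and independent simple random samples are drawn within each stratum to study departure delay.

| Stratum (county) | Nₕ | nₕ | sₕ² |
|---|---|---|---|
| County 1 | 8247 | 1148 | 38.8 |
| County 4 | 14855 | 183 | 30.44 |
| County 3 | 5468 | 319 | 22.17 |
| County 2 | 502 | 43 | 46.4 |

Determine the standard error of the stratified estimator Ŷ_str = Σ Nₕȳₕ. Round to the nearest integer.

Var(Ŷ_str) = Σₕ Nₕ²(1 − fₕ)sₕ²/nₕ.
County 1: 8247²·(1 − 1148/8247)·38.8/1148 = 1.9787139 × 10^6.
County 4: 14855²·(1 − 183/14855)·30.44/183 = 3.6253967 × 10^7.
County 3: 5468²·(1 − 319/5468)·22.17/319 = 1.9567097 × 10^6.
County 2: 502²·(1 − 43/502)·46.4/43 = 248637.1.
Sum = 4.0438028 × 10^7.
SE = √(4.0438028 × 10^7) = 6359.

6359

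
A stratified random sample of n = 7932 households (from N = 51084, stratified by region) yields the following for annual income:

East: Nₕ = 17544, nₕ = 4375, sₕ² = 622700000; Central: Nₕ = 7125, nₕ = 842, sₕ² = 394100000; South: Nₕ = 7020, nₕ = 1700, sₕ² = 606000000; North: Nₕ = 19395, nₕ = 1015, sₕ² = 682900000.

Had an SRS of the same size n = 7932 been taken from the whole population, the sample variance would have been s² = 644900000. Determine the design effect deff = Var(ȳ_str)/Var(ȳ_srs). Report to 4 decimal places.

Var(ȳ_str) = Σ Wₕ²(1−fₕ)sₕ²/nₕ with Wₕ = Nₕ/51084:
  East: (17544/51084)²·(1−4375/17544)·622700000/4375 = 12601.215
  Central: (7125/51084)²·(1−842/7125)·394100000/842 = 8029.2777
  South: (7020/51084)²·(1−1700/7020)·606000000/1700 = 5101.556
  North: (19395/51084)²·(1−1015/19395)·682900000/1015 = 91908.689
  → Var(ȳ_str) = 117640.74.
Var(ȳ_srs) = (1 − 7932/51084)·644900000/7932 = 68679.275.
deff = 117640.74 / 68679.275 = 1.7129.

1.7129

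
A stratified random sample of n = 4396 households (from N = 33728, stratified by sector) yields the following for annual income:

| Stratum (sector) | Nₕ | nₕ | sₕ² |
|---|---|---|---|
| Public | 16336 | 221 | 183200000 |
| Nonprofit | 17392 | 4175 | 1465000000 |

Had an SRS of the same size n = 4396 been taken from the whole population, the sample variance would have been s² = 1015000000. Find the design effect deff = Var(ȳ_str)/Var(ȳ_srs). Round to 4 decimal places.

1.3085

Var(ȳ_str) = Σ Wₕ²(1−fₕ)sₕ²/nₕ with Wₕ = Nₕ/33728:
  Public: (16336/33728)²·(1−221/16336)·183200000/221 = 191835.09
  Nonprofit: (17392/33728)²·(1−4175/17392)·1465000000/4175 = 70905.902
  → Var(ȳ_str) = 262740.99.
Var(ȳ_srs) = (1 − 4396/33728)·1015000000/4396 = 200798.03.
deff = 262740.99 / 200798.03 = 1.3085.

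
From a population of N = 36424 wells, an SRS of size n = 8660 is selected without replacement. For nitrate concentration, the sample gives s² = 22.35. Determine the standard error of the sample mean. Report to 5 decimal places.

0.04435

Under SRS without replacement, Var(ȳ) = (1 − f)·s²/n with f = n/N = 8660/36424 = 0.23775533.
Var(ȳ) = (1 − 0.23775533)·22.35/8660 = 0.76224467·0.0025808314 = 0.001967225.
SE(ȳ) = √(0.001967225) = 0.04435.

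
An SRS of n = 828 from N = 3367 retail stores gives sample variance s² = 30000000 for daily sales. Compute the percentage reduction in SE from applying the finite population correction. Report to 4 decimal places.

f = n/N = 828/3367 = 0.24591625.
SE_no-fpc = √(s²/n) = 190.34675; SE_fpc = √((1−f)s²/n) = 165.2933.
Ratio = √(1−f) = 0.86837996. Reduction = 100·(1 − 0.86837996) = 13.1620%.

13.1620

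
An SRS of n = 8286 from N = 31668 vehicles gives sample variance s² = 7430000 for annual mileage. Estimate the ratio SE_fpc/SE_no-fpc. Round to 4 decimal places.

f = n/N = 8286/31668 = 0.26165214.
SE_no-fpc = √(s²/n) = 29.944836; SE_fpc = √((1−f)s²/n) = 25.73075.
Ratio = √(1−f) = 0.85927170.

0.8593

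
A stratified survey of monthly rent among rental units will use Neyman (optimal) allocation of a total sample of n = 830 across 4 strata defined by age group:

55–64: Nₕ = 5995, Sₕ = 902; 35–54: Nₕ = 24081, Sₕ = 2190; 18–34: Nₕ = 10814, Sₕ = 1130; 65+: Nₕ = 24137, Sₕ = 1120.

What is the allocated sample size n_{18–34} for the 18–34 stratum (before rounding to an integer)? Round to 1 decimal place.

Neyman allocation: nₕ = n·NₕSₕ / Σⱼ NⱼSⱼ.
Σ NⱼSⱼ = 5995·902 + 24081·2190 + 10814·1130 + 24137·1120 = 9.739814 × 10^7.
n_{18–34} = 830·10814·1130 / (9.739814 × 10^7) = 104.1.

104.1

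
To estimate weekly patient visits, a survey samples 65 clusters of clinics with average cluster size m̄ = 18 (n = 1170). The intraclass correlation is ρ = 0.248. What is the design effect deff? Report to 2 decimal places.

deff = 1 + (18 − 1)·0.248 = 1 + 4.216 = 5.216.

5.22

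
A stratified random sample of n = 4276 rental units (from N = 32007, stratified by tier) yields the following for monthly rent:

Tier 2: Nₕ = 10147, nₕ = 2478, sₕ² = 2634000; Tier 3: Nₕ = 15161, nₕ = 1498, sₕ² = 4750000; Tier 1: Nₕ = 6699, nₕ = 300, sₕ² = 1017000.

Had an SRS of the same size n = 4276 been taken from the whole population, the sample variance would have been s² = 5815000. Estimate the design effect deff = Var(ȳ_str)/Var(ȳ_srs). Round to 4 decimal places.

Var(ȳ_str) = Σ Wₕ²(1−fₕ)sₕ²/nₕ with Wₕ = Nₕ/32007:
  Tier 2: (10147/32007)²·(1−2478/10147)·2634000/2478 = 80.742265
  Tier 3: (15161/32007)²·(1−1498/15161)·4750000/1498 = 641.15904
  Tier 1: (6699/32007)²·(1−300/6699)·1017000/300 = 141.85082
  → Var(ȳ_str) = 863.75213.
Var(ȳ_srs) = (1 − 4276/32007)·5815000/4276 = 1178.2368.
deff = 863.75213 / 1178.2368 = 0.7331.

0.7331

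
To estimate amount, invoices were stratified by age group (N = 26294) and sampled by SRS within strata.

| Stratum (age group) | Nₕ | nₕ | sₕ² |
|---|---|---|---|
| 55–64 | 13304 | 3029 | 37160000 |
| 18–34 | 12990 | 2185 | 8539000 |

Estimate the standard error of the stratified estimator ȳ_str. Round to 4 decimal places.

Var(ȳ_str) = Σₕ Wₕ²(1 − fₕ)sₕ²/nₕ with Wₕ = Nₕ/N, N = 26294.
55–64: Wₕ = 0.50597094; term = 0.50597094²·(1 − 0.22767589)·37160000/3029 = 2425.6447.
18–34: Wₕ = 0.49402906; term = 0.49402906²·(1 − 0.16820631)·8539000/2185 = 793.37074.
Sum = 3219.0154.
SE = √(3219.0154) = 56.7364.

56.7364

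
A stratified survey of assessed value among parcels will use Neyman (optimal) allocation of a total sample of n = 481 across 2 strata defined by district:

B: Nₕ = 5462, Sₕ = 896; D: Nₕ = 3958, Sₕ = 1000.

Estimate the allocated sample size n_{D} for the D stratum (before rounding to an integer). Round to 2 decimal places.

215.07

Neyman allocation: nₕ = n·NₕSₕ / Σⱼ NⱼSⱼ.
Σ NⱼSⱼ = 5462·896 + 3958·1000 = 8.851952 × 10^6.
n_{D} = 481·3958·1000 / (8.851952 × 10^6) = 215.07.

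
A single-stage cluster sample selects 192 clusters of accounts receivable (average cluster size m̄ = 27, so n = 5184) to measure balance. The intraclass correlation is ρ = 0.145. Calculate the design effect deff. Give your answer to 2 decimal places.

deff = 1 + (27 − 1)·0.145 = 1 + 3.77 = 4.77.

4.77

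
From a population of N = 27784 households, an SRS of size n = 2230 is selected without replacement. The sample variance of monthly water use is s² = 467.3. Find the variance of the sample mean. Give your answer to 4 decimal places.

0.1927

Under SRS without replacement, Var(ȳ) = (1 − f)·s²/n with f = n/N = 2230/27784 = 0.08026202.
Var(ȳ) = (1 − 0.08026202)·467.3/2230 = 0.91973798·0.20955157 = 0.19273254.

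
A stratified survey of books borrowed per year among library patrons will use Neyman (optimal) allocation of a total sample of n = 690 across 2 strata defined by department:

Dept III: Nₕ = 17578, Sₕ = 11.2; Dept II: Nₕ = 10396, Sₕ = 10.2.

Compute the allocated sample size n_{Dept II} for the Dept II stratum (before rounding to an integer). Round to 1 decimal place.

241.5

Neyman allocation: nₕ = n·NₕSₕ / Σⱼ NⱼSⱼ.
Σ NⱼSⱼ = 17578·11.2 + 10396·10.2 = 302912.8.
n_{Dept II} = 690·10396·10.2 / 302912.8 = 241.5.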